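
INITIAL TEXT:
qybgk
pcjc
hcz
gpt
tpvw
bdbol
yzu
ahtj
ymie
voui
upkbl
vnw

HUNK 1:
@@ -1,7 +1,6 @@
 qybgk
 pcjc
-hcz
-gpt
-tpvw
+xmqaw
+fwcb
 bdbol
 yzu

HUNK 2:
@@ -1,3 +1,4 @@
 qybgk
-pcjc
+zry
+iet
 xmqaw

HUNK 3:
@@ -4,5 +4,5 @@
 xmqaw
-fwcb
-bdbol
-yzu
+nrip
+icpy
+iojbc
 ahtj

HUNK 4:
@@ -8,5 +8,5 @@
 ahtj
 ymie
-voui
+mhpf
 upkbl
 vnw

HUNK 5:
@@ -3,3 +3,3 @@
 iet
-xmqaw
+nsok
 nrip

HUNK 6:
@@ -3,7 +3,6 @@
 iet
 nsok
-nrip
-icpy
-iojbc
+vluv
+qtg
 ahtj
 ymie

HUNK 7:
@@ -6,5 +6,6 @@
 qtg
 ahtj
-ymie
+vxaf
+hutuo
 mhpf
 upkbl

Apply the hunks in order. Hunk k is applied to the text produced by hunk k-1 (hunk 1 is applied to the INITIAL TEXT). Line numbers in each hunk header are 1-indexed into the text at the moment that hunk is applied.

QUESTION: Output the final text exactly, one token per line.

Hunk 1: at line 1 remove [hcz,gpt,tpvw] add [xmqaw,fwcb] -> 11 lines: qybgk pcjc xmqaw fwcb bdbol yzu ahtj ymie voui upkbl vnw
Hunk 2: at line 1 remove [pcjc] add [zry,iet] -> 12 lines: qybgk zry iet xmqaw fwcb bdbol yzu ahtj ymie voui upkbl vnw
Hunk 3: at line 4 remove [fwcb,bdbol,yzu] add [nrip,icpy,iojbc] -> 12 lines: qybgk zry iet xmqaw nrip icpy iojbc ahtj ymie voui upkbl vnw
Hunk 4: at line 8 remove [voui] add [mhpf] -> 12 lines: qybgk zry iet xmqaw nrip icpy iojbc ahtj ymie mhpf upkbl vnw
Hunk 5: at line 3 remove [xmqaw] add [nsok] -> 12 lines: qybgk zry iet nsok nrip icpy iojbc ahtj ymie mhpf upkbl vnw
Hunk 6: at line 3 remove [nrip,icpy,iojbc] add [vluv,qtg] -> 11 lines: qybgk zry iet nsok vluv qtg ahtj ymie mhpf upkbl vnw
Hunk 7: at line 6 remove [ymie] add [vxaf,hutuo] -> 12 lines: qybgk zry iet nsok vluv qtg ahtj vxaf hutuo mhpf upkbl vnw

Answer: qybgk
zry
iet
nsok
vluv
qtg
ahtj
vxaf
hutuo
mhpf
upkbl
vnw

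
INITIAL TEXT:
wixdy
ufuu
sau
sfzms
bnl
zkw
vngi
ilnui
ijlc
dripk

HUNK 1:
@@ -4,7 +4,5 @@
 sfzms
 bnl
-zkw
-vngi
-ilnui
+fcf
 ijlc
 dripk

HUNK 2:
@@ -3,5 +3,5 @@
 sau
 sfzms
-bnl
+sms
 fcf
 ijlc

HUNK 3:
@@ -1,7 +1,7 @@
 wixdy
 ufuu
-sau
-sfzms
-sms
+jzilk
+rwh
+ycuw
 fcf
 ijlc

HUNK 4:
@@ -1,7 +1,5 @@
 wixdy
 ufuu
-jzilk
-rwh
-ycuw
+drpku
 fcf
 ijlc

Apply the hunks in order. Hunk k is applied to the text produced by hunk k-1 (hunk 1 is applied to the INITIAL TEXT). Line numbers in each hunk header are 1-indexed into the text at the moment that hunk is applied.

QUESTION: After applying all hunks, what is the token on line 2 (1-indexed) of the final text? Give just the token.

Hunk 1: at line 4 remove [zkw,vngi,ilnui] add [fcf] -> 8 lines: wixdy ufuu sau sfzms bnl fcf ijlc dripk
Hunk 2: at line 3 remove [bnl] add [sms] -> 8 lines: wixdy ufuu sau sfzms sms fcf ijlc dripk
Hunk 3: at line 1 remove [sau,sfzms,sms] add [jzilk,rwh,ycuw] -> 8 lines: wixdy ufuu jzilk rwh ycuw fcf ijlc dripk
Hunk 4: at line 1 remove [jzilk,rwh,ycuw] add [drpku] -> 6 lines: wixdy ufuu drpku fcf ijlc dripk
Final line 2: ufuu

Answer: ufuu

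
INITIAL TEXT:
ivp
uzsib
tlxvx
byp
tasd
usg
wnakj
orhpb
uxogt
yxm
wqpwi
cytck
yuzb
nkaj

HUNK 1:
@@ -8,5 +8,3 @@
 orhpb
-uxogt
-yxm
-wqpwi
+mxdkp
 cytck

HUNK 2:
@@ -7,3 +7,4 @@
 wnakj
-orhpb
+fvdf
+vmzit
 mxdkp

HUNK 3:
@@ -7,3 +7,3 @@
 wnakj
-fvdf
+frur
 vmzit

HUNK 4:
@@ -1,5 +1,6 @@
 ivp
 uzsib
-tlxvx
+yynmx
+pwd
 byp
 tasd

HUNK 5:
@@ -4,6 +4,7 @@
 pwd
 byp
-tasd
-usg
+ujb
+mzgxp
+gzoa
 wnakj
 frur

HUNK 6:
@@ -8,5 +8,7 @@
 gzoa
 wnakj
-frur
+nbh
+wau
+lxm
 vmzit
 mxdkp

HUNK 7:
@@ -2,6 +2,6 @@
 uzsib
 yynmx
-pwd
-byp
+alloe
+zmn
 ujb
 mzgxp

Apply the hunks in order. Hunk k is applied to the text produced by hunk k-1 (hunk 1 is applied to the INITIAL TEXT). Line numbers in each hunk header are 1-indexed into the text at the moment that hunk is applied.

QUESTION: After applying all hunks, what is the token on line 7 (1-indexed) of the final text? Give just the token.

Answer: mzgxp

Derivation:
Hunk 1: at line 8 remove [uxogt,yxm,wqpwi] add [mxdkp] -> 12 lines: ivp uzsib tlxvx byp tasd usg wnakj orhpb mxdkp cytck yuzb nkaj
Hunk 2: at line 7 remove [orhpb] add [fvdf,vmzit] -> 13 lines: ivp uzsib tlxvx byp tasd usg wnakj fvdf vmzit mxdkp cytck yuzb nkaj
Hunk 3: at line 7 remove [fvdf] add [frur] -> 13 lines: ivp uzsib tlxvx byp tasd usg wnakj frur vmzit mxdkp cytck yuzb nkaj
Hunk 4: at line 1 remove [tlxvx] add [yynmx,pwd] -> 14 lines: ivp uzsib yynmx pwd byp tasd usg wnakj frur vmzit mxdkp cytck yuzb nkaj
Hunk 5: at line 4 remove [tasd,usg] add [ujb,mzgxp,gzoa] -> 15 lines: ivp uzsib yynmx pwd byp ujb mzgxp gzoa wnakj frur vmzit mxdkp cytck yuzb nkaj
Hunk 6: at line 8 remove [frur] add [nbh,wau,lxm] -> 17 lines: ivp uzsib yynmx pwd byp ujb mzgxp gzoa wnakj nbh wau lxm vmzit mxdkp cytck yuzb nkaj
Hunk 7: at line 2 remove [pwd,byp] add [alloe,zmn] -> 17 lines: ivp uzsib yynmx alloe zmn ujb mzgxp gzoa wnakj nbh wau lxm vmzit mxdkp cytck yuzb nkaj
Final line 7: mzgxp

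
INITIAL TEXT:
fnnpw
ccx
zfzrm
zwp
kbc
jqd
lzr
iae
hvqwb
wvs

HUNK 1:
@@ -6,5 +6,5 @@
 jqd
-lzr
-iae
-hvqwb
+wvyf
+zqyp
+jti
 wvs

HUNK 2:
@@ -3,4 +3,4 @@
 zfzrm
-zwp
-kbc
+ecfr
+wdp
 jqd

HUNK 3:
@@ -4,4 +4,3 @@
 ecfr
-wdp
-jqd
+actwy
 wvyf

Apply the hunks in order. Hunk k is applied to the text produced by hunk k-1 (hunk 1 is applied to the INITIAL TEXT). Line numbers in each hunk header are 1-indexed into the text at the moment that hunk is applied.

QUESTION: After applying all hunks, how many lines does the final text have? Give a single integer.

Hunk 1: at line 6 remove [lzr,iae,hvqwb] add [wvyf,zqyp,jti] -> 10 lines: fnnpw ccx zfzrm zwp kbc jqd wvyf zqyp jti wvs
Hunk 2: at line 3 remove [zwp,kbc] add [ecfr,wdp] -> 10 lines: fnnpw ccx zfzrm ecfr wdp jqd wvyf zqyp jti wvs
Hunk 3: at line 4 remove [wdp,jqd] add [actwy] -> 9 lines: fnnpw ccx zfzrm ecfr actwy wvyf zqyp jti wvs
Final line count: 9

Answer: 9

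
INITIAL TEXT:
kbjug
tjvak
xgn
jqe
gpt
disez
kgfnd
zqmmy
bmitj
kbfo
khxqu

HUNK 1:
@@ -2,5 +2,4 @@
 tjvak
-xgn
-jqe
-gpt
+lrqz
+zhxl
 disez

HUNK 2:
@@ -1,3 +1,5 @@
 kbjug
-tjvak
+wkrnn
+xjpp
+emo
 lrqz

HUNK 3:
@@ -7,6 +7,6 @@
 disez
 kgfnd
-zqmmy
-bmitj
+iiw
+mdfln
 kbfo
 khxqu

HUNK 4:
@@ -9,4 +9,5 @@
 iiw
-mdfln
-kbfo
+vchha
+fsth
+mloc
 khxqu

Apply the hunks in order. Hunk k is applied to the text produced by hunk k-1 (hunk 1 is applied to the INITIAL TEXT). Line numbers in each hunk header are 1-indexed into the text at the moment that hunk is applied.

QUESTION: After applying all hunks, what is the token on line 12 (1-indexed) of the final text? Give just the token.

Hunk 1: at line 2 remove [xgn,jqe,gpt] add [lrqz,zhxl] -> 10 lines: kbjug tjvak lrqz zhxl disez kgfnd zqmmy bmitj kbfo khxqu
Hunk 2: at line 1 remove [tjvak] add [wkrnn,xjpp,emo] -> 12 lines: kbjug wkrnn xjpp emo lrqz zhxl disez kgfnd zqmmy bmitj kbfo khxqu
Hunk 3: at line 7 remove [zqmmy,bmitj] add [iiw,mdfln] -> 12 lines: kbjug wkrnn xjpp emo lrqz zhxl disez kgfnd iiw mdfln kbfo khxqu
Hunk 4: at line 9 remove [mdfln,kbfo] add [vchha,fsth,mloc] -> 13 lines: kbjug wkrnn xjpp emo lrqz zhxl disez kgfnd iiw vchha fsth mloc khxqu
Final line 12: mloc

Answer: mloc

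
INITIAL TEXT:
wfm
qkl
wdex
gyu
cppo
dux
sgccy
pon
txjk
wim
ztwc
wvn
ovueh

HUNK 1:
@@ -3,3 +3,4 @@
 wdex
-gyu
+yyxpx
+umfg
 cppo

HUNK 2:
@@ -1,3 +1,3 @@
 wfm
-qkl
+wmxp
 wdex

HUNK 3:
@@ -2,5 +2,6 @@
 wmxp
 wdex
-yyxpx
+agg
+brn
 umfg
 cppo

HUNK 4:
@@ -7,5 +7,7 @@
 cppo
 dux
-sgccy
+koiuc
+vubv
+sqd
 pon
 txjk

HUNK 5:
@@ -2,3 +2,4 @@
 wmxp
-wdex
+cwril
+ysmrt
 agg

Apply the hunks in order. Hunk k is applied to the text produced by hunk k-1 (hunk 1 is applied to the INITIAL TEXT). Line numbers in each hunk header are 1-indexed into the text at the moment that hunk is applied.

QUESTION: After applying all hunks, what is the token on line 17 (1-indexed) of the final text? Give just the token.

Answer: wvn

Derivation:
Hunk 1: at line 3 remove [gyu] add [yyxpx,umfg] -> 14 lines: wfm qkl wdex yyxpx umfg cppo dux sgccy pon txjk wim ztwc wvn ovueh
Hunk 2: at line 1 remove [qkl] add [wmxp] -> 14 lines: wfm wmxp wdex yyxpx umfg cppo dux sgccy pon txjk wim ztwc wvn ovueh
Hunk 3: at line 2 remove [yyxpx] add [agg,brn] -> 15 lines: wfm wmxp wdex agg brn umfg cppo dux sgccy pon txjk wim ztwc wvn ovueh
Hunk 4: at line 7 remove [sgccy] add [koiuc,vubv,sqd] -> 17 lines: wfm wmxp wdex agg brn umfg cppo dux koiuc vubv sqd pon txjk wim ztwc wvn ovueh
Hunk 5: at line 2 remove [wdex] add [cwril,ysmrt] -> 18 lines: wfm wmxp cwril ysmrt agg brn umfg cppo dux koiuc vubv sqd pon txjk wim ztwc wvn ovueh
Final line 17: wvn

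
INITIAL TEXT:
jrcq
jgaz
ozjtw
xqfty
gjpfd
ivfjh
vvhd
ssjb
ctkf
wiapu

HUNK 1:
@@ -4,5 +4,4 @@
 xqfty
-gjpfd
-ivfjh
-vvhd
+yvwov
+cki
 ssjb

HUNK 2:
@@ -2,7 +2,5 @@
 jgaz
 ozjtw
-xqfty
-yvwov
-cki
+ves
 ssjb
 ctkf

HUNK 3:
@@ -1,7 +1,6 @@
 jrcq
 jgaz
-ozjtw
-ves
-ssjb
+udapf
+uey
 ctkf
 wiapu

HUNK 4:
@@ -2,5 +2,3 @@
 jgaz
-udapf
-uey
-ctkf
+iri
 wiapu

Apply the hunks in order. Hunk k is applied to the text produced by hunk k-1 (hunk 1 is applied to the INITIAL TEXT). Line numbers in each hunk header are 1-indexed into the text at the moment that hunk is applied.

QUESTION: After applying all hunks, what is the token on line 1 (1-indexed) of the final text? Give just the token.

Hunk 1: at line 4 remove [gjpfd,ivfjh,vvhd] add [yvwov,cki] -> 9 lines: jrcq jgaz ozjtw xqfty yvwov cki ssjb ctkf wiapu
Hunk 2: at line 2 remove [xqfty,yvwov,cki] add [ves] -> 7 lines: jrcq jgaz ozjtw ves ssjb ctkf wiapu
Hunk 3: at line 1 remove [ozjtw,ves,ssjb] add [udapf,uey] -> 6 lines: jrcq jgaz udapf uey ctkf wiapu
Hunk 4: at line 2 remove [udapf,uey,ctkf] add [iri] -> 4 lines: jrcq jgaz iri wiapu
Final line 1: jrcq

Answer: jrcq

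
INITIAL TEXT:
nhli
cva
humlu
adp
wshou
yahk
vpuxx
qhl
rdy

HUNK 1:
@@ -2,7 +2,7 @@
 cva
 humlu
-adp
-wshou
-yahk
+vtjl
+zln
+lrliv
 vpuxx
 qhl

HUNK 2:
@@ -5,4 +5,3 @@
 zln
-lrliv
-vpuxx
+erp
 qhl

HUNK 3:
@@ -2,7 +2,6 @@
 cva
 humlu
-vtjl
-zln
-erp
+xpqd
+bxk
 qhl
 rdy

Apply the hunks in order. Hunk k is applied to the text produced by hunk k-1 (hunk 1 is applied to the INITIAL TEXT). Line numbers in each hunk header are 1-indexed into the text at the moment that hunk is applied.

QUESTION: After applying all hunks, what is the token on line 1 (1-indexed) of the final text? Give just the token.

Hunk 1: at line 2 remove [adp,wshou,yahk] add [vtjl,zln,lrliv] -> 9 lines: nhli cva humlu vtjl zln lrliv vpuxx qhl rdy
Hunk 2: at line 5 remove [lrliv,vpuxx] add [erp] -> 8 lines: nhli cva humlu vtjl zln erp qhl rdy
Hunk 3: at line 2 remove [vtjl,zln,erp] add [xpqd,bxk] -> 7 lines: nhli cva humlu xpqd bxk qhl rdy
Final line 1: nhli

Answer: nhli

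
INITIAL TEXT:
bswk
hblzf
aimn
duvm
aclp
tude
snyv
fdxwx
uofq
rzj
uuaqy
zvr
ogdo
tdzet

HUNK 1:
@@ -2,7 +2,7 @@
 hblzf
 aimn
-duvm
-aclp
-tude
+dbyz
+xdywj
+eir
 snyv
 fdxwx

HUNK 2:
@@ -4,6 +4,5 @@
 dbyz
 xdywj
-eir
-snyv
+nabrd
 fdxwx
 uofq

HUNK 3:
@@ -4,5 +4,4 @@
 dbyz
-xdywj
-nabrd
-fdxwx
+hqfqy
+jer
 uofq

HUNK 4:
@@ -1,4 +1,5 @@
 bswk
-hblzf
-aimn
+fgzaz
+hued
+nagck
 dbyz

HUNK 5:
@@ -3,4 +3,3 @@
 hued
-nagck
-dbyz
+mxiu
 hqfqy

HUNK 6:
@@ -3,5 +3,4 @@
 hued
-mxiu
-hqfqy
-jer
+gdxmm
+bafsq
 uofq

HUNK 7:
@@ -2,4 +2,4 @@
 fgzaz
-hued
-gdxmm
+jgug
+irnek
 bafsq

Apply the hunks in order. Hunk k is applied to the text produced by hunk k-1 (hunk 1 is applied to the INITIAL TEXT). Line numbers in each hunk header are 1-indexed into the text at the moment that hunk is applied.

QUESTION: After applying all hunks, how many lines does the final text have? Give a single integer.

Answer: 11

Derivation:
Hunk 1: at line 2 remove [duvm,aclp,tude] add [dbyz,xdywj,eir] -> 14 lines: bswk hblzf aimn dbyz xdywj eir snyv fdxwx uofq rzj uuaqy zvr ogdo tdzet
Hunk 2: at line 4 remove [eir,snyv] add [nabrd] -> 13 lines: bswk hblzf aimn dbyz xdywj nabrd fdxwx uofq rzj uuaqy zvr ogdo tdzet
Hunk 3: at line 4 remove [xdywj,nabrd,fdxwx] add [hqfqy,jer] -> 12 lines: bswk hblzf aimn dbyz hqfqy jer uofq rzj uuaqy zvr ogdo tdzet
Hunk 4: at line 1 remove [hblzf,aimn] add [fgzaz,hued,nagck] -> 13 lines: bswk fgzaz hued nagck dbyz hqfqy jer uofq rzj uuaqy zvr ogdo tdzet
Hunk 5: at line 3 remove [nagck,dbyz] add [mxiu] -> 12 lines: bswk fgzaz hued mxiu hqfqy jer uofq rzj uuaqy zvr ogdo tdzet
Hunk 6: at line 3 remove [mxiu,hqfqy,jer] add [gdxmm,bafsq] -> 11 lines: bswk fgzaz hued gdxmm bafsq uofq rzj uuaqy zvr ogdo tdzet
Hunk 7: at line 2 remove [hued,gdxmm] add [jgug,irnek] -> 11 lines: bswk fgzaz jgug irnek bafsq uofq rzj uuaqy zvr ogdo tdzet
Final line count: 11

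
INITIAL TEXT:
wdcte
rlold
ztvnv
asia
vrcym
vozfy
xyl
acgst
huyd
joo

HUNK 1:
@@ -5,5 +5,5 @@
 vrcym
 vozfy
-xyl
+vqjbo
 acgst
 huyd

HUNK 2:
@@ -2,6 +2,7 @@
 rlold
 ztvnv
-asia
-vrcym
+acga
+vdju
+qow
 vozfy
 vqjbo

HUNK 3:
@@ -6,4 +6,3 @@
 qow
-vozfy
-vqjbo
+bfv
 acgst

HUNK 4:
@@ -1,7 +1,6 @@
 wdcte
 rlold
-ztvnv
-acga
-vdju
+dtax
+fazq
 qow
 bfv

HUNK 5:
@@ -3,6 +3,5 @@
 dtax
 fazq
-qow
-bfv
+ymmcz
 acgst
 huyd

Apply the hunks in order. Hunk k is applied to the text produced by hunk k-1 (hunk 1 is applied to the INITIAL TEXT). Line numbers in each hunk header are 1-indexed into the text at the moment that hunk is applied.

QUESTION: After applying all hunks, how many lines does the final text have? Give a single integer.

Answer: 8

Derivation:
Hunk 1: at line 5 remove [xyl] add [vqjbo] -> 10 lines: wdcte rlold ztvnv asia vrcym vozfy vqjbo acgst huyd joo
Hunk 2: at line 2 remove [asia,vrcym] add [acga,vdju,qow] -> 11 lines: wdcte rlold ztvnv acga vdju qow vozfy vqjbo acgst huyd joo
Hunk 3: at line 6 remove [vozfy,vqjbo] add [bfv] -> 10 lines: wdcte rlold ztvnv acga vdju qow bfv acgst huyd joo
Hunk 4: at line 1 remove [ztvnv,acga,vdju] add [dtax,fazq] -> 9 lines: wdcte rlold dtax fazq qow bfv acgst huyd joo
Hunk 5: at line 3 remove [qow,bfv] add [ymmcz] -> 8 lines: wdcte rlold dtax fazq ymmcz acgst huyd joo
Final line count: 8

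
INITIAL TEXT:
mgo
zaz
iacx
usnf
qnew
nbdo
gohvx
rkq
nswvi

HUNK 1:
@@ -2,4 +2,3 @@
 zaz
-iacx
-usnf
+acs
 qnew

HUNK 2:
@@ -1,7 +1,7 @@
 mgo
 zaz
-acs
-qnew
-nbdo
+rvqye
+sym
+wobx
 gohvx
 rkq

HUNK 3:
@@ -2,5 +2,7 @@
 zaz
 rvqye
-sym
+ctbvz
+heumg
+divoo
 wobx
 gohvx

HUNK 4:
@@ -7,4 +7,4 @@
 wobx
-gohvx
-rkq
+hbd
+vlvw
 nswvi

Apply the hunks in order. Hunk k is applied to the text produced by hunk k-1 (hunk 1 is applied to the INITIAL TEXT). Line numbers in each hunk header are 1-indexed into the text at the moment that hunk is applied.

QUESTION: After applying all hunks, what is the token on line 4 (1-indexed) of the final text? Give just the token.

Answer: ctbvz

Derivation:
Hunk 1: at line 2 remove [iacx,usnf] add [acs] -> 8 lines: mgo zaz acs qnew nbdo gohvx rkq nswvi
Hunk 2: at line 1 remove [acs,qnew,nbdo] add [rvqye,sym,wobx] -> 8 lines: mgo zaz rvqye sym wobx gohvx rkq nswvi
Hunk 3: at line 2 remove [sym] add [ctbvz,heumg,divoo] -> 10 lines: mgo zaz rvqye ctbvz heumg divoo wobx gohvx rkq nswvi
Hunk 4: at line 7 remove [gohvx,rkq] add [hbd,vlvw] -> 10 lines: mgo zaz rvqye ctbvz heumg divoo wobx hbd vlvw nswvi
Final line 4: ctbvz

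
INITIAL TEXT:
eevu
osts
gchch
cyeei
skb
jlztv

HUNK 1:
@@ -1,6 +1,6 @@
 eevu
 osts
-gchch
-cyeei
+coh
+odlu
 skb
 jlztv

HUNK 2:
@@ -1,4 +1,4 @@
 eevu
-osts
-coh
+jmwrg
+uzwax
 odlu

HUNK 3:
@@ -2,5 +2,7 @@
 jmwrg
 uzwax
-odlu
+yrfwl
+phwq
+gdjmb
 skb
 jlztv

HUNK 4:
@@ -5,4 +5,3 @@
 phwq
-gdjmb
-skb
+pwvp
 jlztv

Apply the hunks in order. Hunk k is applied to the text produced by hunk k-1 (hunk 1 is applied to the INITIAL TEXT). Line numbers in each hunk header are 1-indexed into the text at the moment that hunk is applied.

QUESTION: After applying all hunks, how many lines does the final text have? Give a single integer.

Answer: 7

Derivation:
Hunk 1: at line 1 remove [gchch,cyeei] add [coh,odlu] -> 6 lines: eevu osts coh odlu skb jlztv
Hunk 2: at line 1 remove [osts,coh] add [jmwrg,uzwax] -> 6 lines: eevu jmwrg uzwax odlu skb jlztv
Hunk 3: at line 2 remove [odlu] add [yrfwl,phwq,gdjmb] -> 8 lines: eevu jmwrg uzwax yrfwl phwq gdjmb skb jlztv
Hunk 4: at line 5 remove [gdjmb,skb] add [pwvp] -> 7 lines: eevu jmwrg uzwax yrfwl phwq pwvp jlztv
Final line count: 7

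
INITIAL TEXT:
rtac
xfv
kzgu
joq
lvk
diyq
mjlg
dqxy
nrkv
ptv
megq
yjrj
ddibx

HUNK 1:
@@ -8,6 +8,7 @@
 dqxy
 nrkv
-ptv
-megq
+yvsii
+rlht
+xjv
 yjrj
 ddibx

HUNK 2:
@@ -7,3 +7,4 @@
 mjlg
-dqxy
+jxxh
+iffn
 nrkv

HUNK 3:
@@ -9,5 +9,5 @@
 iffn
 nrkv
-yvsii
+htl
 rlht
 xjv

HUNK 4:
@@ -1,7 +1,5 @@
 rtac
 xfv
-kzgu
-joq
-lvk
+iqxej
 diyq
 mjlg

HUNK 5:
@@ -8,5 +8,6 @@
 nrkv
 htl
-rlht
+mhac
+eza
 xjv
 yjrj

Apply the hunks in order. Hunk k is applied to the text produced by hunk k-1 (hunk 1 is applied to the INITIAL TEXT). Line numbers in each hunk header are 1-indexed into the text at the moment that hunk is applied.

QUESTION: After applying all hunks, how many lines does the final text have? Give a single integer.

Answer: 14

Derivation:
Hunk 1: at line 8 remove [ptv,megq] add [yvsii,rlht,xjv] -> 14 lines: rtac xfv kzgu joq lvk diyq mjlg dqxy nrkv yvsii rlht xjv yjrj ddibx
Hunk 2: at line 7 remove [dqxy] add [jxxh,iffn] -> 15 lines: rtac xfv kzgu joq lvk diyq mjlg jxxh iffn nrkv yvsii rlht xjv yjrj ddibx
Hunk 3: at line 9 remove [yvsii] add [htl] -> 15 lines: rtac xfv kzgu joq lvk diyq mjlg jxxh iffn nrkv htl rlht xjv yjrj ddibx
Hunk 4: at line 1 remove [kzgu,joq,lvk] add [iqxej] -> 13 lines: rtac xfv iqxej diyq mjlg jxxh iffn nrkv htl rlht xjv yjrj ddibx
Hunk 5: at line 8 remove [rlht] add [mhac,eza] -> 14 lines: rtac xfv iqxej diyq mjlg jxxh iffn nrkv htl mhac eza xjv yjrj ddibx
Final line count: 14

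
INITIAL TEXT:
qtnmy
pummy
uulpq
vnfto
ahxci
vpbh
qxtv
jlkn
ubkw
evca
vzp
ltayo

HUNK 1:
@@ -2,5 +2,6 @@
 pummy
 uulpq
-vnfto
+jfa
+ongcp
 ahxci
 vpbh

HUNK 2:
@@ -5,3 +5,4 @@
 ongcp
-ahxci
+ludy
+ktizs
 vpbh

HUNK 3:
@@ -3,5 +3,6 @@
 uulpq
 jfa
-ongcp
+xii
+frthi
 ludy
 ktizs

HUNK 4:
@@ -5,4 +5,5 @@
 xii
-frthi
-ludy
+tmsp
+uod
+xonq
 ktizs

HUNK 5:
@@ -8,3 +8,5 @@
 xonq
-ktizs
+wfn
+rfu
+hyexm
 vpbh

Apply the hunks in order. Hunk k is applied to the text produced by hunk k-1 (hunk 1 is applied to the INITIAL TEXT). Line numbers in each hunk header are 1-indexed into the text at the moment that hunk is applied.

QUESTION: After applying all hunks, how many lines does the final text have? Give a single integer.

Hunk 1: at line 2 remove [vnfto] add [jfa,ongcp] -> 13 lines: qtnmy pummy uulpq jfa ongcp ahxci vpbh qxtv jlkn ubkw evca vzp ltayo
Hunk 2: at line 5 remove [ahxci] add [ludy,ktizs] -> 14 lines: qtnmy pummy uulpq jfa ongcp ludy ktizs vpbh qxtv jlkn ubkw evca vzp ltayo
Hunk 3: at line 3 remove [ongcp] add [xii,frthi] -> 15 lines: qtnmy pummy uulpq jfa xii frthi ludy ktizs vpbh qxtv jlkn ubkw evca vzp ltayo
Hunk 4: at line 5 remove [frthi,ludy] add [tmsp,uod,xonq] -> 16 lines: qtnmy pummy uulpq jfa xii tmsp uod xonq ktizs vpbh qxtv jlkn ubkw evca vzp ltayo
Hunk 5: at line 8 remove [ktizs] add [wfn,rfu,hyexm] -> 18 lines: qtnmy pummy uulpq jfa xii tmsp uod xonq wfn rfu hyexm vpbh qxtv jlkn ubkw evca vzp ltayo
Final line count: 18

Answer: 18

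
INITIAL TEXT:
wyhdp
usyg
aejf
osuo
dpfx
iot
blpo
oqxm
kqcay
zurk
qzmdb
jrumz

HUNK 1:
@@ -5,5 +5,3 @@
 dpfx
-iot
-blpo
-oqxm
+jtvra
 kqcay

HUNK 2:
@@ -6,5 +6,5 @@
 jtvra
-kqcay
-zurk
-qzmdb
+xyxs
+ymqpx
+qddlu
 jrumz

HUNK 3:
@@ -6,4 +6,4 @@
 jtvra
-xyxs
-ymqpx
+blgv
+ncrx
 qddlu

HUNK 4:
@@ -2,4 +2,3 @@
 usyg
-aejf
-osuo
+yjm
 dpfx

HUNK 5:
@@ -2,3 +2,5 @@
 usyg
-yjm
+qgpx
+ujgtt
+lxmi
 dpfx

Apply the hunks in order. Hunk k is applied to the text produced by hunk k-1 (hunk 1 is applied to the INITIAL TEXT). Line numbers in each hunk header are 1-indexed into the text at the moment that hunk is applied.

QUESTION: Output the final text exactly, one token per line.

Answer: wyhdp
usyg
qgpx
ujgtt
lxmi
dpfx
jtvra
blgv
ncrx
qddlu
jrumz

Derivation:
Hunk 1: at line 5 remove [iot,blpo,oqxm] add [jtvra] -> 10 lines: wyhdp usyg aejf osuo dpfx jtvra kqcay zurk qzmdb jrumz
Hunk 2: at line 6 remove [kqcay,zurk,qzmdb] add [xyxs,ymqpx,qddlu] -> 10 lines: wyhdp usyg aejf osuo dpfx jtvra xyxs ymqpx qddlu jrumz
Hunk 3: at line 6 remove [xyxs,ymqpx] add [blgv,ncrx] -> 10 lines: wyhdp usyg aejf osuo dpfx jtvra blgv ncrx qddlu jrumz
Hunk 4: at line 2 remove [aejf,osuo] add [yjm] -> 9 lines: wyhdp usyg yjm dpfx jtvra blgv ncrx qddlu jrumz
Hunk 5: at line 2 remove [yjm] add [qgpx,ujgtt,lxmi] -> 11 lines: wyhdp usyg qgpx ujgtt lxmi dpfx jtvra blgv ncrx qddlu jrumz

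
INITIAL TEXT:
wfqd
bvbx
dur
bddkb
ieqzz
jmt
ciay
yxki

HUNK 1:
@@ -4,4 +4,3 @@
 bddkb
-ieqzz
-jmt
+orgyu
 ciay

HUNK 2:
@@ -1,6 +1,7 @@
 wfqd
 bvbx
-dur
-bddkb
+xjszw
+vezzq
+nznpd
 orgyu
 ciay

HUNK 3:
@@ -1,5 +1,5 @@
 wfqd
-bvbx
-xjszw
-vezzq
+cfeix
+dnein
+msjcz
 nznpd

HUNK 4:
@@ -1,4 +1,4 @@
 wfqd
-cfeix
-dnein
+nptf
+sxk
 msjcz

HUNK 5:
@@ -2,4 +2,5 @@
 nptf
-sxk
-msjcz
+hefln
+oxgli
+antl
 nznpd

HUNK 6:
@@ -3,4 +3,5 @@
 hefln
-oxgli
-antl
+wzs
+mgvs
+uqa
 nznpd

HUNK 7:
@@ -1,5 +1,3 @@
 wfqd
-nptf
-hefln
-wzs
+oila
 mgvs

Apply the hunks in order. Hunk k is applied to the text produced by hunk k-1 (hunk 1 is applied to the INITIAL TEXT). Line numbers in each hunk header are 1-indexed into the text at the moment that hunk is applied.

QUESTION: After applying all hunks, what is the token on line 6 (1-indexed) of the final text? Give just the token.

Hunk 1: at line 4 remove [ieqzz,jmt] add [orgyu] -> 7 lines: wfqd bvbx dur bddkb orgyu ciay yxki
Hunk 2: at line 1 remove [dur,bddkb] add [xjszw,vezzq,nznpd] -> 8 lines: wfqd bvbx xjszw vezzq nznpd orgyu ciay yxki
Hunk 3: at line 1 remove [bvbx,xjszw,vezzq] add [cfeix,dnein,msjcz] -> 8 lines: wfqd cfeix dnein msjcz nznpd orgyu ciay yxki
Hunk 4: at line 1 remove [cfeix,dnein] add [nptf,sxk] -> 8 lines: wfqd nptf sxk msjcz nznpd orgyu ciay yxki
Hunk 5: at line 2 remove [sxk,msjcz] add [hefln,oxgli,antl] -> 9 lines: wfqd nptf hefln oxgli antl nznpd orgyu ciay yxki
Hunk 6: at line 3 remove [oxgli,antl] add [wzs,mgvs,uqa] -> 10 lines: wfqd nptf hefln wzs mgvs uqa nznpd orgyu ciay yxki
Hunk 7: at line 1 remove [nptf,hefln,wzs] add [oila] -> 8 lines: wfqd oila mgvs uqa nznpd orgyu ciay yxki
Final line 6: orgyu

Answer: orgyu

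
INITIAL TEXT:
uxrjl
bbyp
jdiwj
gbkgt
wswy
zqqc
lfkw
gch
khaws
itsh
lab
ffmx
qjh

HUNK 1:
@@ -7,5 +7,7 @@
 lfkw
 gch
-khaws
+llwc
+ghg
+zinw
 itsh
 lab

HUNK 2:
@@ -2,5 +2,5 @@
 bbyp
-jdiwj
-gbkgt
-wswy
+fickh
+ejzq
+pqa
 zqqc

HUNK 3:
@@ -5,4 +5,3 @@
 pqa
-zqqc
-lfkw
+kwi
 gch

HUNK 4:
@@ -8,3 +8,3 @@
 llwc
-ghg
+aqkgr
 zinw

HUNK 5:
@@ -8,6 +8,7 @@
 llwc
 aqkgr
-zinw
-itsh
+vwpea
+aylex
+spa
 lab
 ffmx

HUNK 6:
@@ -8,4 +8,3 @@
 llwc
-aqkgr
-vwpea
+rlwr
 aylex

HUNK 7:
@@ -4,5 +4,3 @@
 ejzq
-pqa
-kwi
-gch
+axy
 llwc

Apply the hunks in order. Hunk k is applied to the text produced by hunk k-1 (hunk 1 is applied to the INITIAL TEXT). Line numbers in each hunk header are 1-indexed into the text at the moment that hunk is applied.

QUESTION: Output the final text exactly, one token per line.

Hunk 1: at line 7 remove [khaws] add [llwc,ghg,zinw] -> 15 lines: uxrjl bbyp jdiwj gbkgt wswy zqqc lfkw gch llwc ghg zinw itsh lab ffmx qjh
Hunk 2: at line 2 remove [jdiwj,gbkgt,wswy] add [fickh,ejzq,pqa] -> 15 lines: uxrjl bbyp fickh ejzq pqa zqqc lfkw gch llwc ghg zinw itsh lab ffmx qjh
Hunk 3: at line 5 remove [zqqc,lfkw] add [kwi] -> 14 lines: uxrjl bbyp fickh ejzq pqa kwi gch llwc ghg zinw itsh lab ffmx qjh
Hunk 4: at line 8 remove [ghg] add [aqkgr] -> 14 lines: uxrjl bbyp fickh ejzq pqa kwi gch llwc aqkgr zinw itsh lab ffmx qjh
Hunk 5: at line 8 remove [zinw,itsh] add [vwpea,aylex,spa] -> 15 lines: uxrjl bbyp fickh ejzq pqa kwi gch llwc aqkgr vwpea aylex spa lab ffmx qjh
Hunk 6: at line 8 remove [aqkgr,vwpea] add [rlwr] -> 14 lines: uxrjl bbyp fickh ejzq pqa kwi gch llwc rlwr aylex spa lab ffmx qjh
Hunk 7: at line 4 remove [pqa,kwi,gch] add [axy] -> 12 lines: uxrjl bbyp fickh ejzq axy llwc rlwr aylex spa lab ffmx qjh

Answer: uxrjl
bbyp
fickh
ejzq
axy
llwc
rlwr
aylex
spa
lab
ffmx
qjh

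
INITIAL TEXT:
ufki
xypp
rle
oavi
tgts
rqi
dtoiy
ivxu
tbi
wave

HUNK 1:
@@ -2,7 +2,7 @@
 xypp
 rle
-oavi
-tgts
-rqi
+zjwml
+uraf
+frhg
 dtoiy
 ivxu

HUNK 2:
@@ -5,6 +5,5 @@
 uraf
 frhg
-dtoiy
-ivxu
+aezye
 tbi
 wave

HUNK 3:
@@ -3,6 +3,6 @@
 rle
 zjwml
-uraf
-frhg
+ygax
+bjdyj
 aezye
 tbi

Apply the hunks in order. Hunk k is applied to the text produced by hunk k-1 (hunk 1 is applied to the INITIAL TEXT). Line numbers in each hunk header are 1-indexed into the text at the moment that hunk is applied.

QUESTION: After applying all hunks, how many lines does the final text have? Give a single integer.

Answer: 9

Derivation:
Hunk 1: at line 2 remove [oavi,tgts,rqi] add [zjwml,uraf,frhg] -> 10 lines: ufki xypp rle zjwml uraf frhg dtoiy ivxu tbi wave
Hunk 2: at line 5 remove [dtoiy,ivxu] add [aezye] -> 9 lines: ufki xypp rle zjwml uraf frhg aezye tbi wave
Hunk 3: at line 3 remove [uraf,frhg] add [ygax,bjdyj] -> 9 lines: ufki xypp rle zjwml ygax bjdyj aezye tbi wave
Final line count: 9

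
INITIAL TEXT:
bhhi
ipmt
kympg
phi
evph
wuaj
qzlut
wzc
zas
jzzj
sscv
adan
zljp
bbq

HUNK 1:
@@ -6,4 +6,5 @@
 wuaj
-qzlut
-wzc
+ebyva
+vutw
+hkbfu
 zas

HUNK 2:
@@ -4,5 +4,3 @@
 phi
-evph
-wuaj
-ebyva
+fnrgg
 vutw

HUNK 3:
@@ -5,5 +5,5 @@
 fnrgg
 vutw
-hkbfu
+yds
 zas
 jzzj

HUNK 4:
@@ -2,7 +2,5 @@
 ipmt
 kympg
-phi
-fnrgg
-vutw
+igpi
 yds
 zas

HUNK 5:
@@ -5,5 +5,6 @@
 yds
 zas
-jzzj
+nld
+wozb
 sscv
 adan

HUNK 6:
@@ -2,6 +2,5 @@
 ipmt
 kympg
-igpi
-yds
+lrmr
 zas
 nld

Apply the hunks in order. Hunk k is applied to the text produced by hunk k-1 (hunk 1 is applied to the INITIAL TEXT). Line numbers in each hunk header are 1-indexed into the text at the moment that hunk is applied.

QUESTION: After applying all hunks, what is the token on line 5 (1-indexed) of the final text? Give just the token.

Answer: zas

Derivation:
Hunk 1: at line 6 remove [qzlut,wzc] add [ebyva,vutw,hkbfu] -> 15 lines: bhhi ipmt kympg phi evph wuaj ebyva vutw hkbfu zas jzzj sscv adan zljp bbq
Hunk 2: at line 4 remove [evph,wuaj,ebyva] add [fnrgg] -> 13 lines: bhhi ipmt kympg phi fnrgg vutw hkbfu zas jzzj sscv adan zljp bbq
Hunk 3: at line 5 remove [hkbfu] add [yds] -> 13 lines: bhhi ipmt kympg phi fnrgg vutw yds zas jzzj sscv adan zljp bbq
Hunk 4: at line 2 remove [phi,fnrgg,vutw] add [igpi] -> 11 lines: bhhi ipmt kympg igpi yds zas jzzj sscv adan zljp bbq
Hunk 5: at line 5 remove [jzzj] add [nld,wozb] -> 12 lines: bhhi ipmt kympg igpi yds zas nld wozb sscv adan zljp bbq
Hunk 6: at line 2 remove [igpi,yds] add [lrmr] -> 11 lines: bhhi ipmt kympg lrmr zas nld wozb sscv adan zljp bbq
Final line 5: zas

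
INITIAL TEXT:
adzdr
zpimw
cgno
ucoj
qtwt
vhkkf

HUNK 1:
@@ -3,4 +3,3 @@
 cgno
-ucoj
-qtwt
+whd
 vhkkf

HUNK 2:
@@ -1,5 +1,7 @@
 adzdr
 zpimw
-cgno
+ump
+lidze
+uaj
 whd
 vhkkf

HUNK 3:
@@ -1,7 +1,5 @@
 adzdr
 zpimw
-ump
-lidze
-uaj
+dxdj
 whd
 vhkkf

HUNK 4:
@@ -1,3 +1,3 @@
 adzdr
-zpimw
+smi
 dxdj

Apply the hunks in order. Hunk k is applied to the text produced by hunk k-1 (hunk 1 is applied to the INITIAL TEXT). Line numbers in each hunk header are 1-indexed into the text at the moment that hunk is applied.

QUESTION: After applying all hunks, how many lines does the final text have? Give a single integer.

Hunk 1: at line 3 remove [ucoj,qtwt] add [whd] -> 5 lines: adzdr zpimw cgno whd vhkkf
Hunk 2: at line 1 remove [cgno] add [ump,lidze,uaj] -> 7 lines: adzdr zpimw ump lidze uaj whd vhkkf
Hunk 3: at line 1 remove [ump,lidze,uaj] add [dxdj] -> 5 lines: adzdr zpimw dxdj whd vhkkf
Hunk 4: at line 1 remove [zpimw] add [smi] -> 5 lines: adzdr smi dxdj whd vhkkf
Final line count: 5

Answer: 5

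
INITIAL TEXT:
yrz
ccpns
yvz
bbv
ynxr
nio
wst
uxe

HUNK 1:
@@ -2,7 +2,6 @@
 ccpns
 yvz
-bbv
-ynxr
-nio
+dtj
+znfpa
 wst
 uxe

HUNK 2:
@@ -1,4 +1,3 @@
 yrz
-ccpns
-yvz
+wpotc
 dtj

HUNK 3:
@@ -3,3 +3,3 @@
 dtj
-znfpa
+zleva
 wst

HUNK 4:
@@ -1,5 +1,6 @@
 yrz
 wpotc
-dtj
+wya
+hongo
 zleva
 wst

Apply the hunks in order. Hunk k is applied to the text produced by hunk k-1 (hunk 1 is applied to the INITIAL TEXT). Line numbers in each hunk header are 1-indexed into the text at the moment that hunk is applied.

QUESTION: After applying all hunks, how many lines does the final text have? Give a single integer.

Answer: 7

Derivation:
Hunk 1: at line 2 remove [bbv,ynxr,nio] add [dtj,znfpa] -> 7 lines: yrz ccpns yvz dtj znfpa wst uxe
Hunk 2: at line 1 remove [ccpns,yvz] add [wpotc] -> 6 lines: yrz wpotc dtj znfpa wst uxe
Hunk 3: at line 3 remove [znfpa] add [zleva] -> 6 lines: yrz wpotc dtj zleva wst uxe
Hunk 4: at line 1 remove [dtj] add [wya,hongo] -> 7 lines: yrz wpotc wya hongo zleva wst uxe
Final line count: 7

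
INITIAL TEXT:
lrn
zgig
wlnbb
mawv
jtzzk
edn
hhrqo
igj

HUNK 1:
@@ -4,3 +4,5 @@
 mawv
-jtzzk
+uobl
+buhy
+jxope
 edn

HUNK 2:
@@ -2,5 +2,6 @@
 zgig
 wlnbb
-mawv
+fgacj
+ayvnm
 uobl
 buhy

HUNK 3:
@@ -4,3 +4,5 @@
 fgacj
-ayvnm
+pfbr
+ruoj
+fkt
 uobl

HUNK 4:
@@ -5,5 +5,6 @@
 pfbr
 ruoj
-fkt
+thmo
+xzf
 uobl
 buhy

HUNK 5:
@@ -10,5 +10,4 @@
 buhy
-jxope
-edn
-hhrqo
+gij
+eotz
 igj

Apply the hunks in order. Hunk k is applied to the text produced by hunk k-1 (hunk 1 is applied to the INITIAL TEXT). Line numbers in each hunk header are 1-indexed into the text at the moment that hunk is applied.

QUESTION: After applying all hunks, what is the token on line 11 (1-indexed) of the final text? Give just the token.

Answer: gij

Derivation:
Hunk 1: at line 4 remove [jtzzk] add [uobl,buhy,jxope] -> 10 lines: lrn zgig wlnbb mawv uobl buhy jxope edn hhrqo igj
Hunk 2: at line 2 remove [mawv] add [fgacj,ayvnm] -> 11 lines: lrn zgig wlnbb fgacj ayvnm uobl buhy jxope edn hhrqo igj
Hunk 3: at line 4 remove [ayvnm] add [pfbr,ruoj,fkt] -> 13 lines: lrn zgig wlnbb fgacj pfbr ruoj fkt uobl buhy jxope edn hhrqo igj
Hunk 4: at line 5 remove [fkt] add [thmo,xzf] -> 14 lines: lrn zgig wlnbb fgacj pfbr ruoj thmo xzf uobl buhy jxope edn hhrqo igj
Hunk 5: at line 10 remove [jxope,edn,hhrqo] add [gij,eotz] -> 13 lines: lrn zgig wlnbb fgacj pfbr ruoj thmo xzf uobl buhy gij eotz igj
Final line 11: gij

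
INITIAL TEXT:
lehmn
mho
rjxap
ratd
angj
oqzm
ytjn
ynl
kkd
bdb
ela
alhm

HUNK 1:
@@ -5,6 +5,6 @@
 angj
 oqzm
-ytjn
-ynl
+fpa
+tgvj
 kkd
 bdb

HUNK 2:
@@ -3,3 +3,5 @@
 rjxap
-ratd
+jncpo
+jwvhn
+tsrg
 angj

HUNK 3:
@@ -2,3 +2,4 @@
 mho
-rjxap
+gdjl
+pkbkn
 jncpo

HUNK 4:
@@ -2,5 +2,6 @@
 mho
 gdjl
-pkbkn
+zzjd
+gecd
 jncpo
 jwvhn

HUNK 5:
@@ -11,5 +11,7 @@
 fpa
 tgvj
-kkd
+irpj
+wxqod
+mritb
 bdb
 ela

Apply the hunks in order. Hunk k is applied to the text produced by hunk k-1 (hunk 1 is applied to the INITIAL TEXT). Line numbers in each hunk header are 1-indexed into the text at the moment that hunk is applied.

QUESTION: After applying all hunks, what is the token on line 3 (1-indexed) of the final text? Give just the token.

Hunk 1: at line 5 remove [ytjn,ynl] add [fpa,tgvj] -> 12 lines: lehmn mho rjxap ratd angj oqzm fpa tgvj kkd bdb ela alhm
Hunk 2: at line 3 remove [ratd] add [jncpo,jwvhn,tsrg] -> 14 lines: lehmn mho rjxap jncpo jwvhn tsrg angj oqzm fpa tgvj kkd bdb ela alhm
Hunk 3: at line 2 remove [rjxap] add [gdjl,pkbkn] -> 15 lines: lehmn mho gdjl pkbkn jncpo jwvhn tsrg angj oqzm fpa tgvj kkd bdb ela alhm
Hunk 4: at line 2 remove [pkbkn] add [zzjd,gecd] -> 16 lines: lehmn mho gdjl zzjd gecd jncpo jwvhn tsrg angj oqzm fpa tgvj kkd bdb ela alhm
Hunk 5: at line 11 remove [kkd] add [irpj,wxqod,mritb] -> 18 lines: lehmn mho gdjl zzjd gecd jncpo jwvhn tsrg angj oqzm fpa tgvj irpj wxqod mritb bdb ela alhm
Final line 3: gdjl

Answer: gdjl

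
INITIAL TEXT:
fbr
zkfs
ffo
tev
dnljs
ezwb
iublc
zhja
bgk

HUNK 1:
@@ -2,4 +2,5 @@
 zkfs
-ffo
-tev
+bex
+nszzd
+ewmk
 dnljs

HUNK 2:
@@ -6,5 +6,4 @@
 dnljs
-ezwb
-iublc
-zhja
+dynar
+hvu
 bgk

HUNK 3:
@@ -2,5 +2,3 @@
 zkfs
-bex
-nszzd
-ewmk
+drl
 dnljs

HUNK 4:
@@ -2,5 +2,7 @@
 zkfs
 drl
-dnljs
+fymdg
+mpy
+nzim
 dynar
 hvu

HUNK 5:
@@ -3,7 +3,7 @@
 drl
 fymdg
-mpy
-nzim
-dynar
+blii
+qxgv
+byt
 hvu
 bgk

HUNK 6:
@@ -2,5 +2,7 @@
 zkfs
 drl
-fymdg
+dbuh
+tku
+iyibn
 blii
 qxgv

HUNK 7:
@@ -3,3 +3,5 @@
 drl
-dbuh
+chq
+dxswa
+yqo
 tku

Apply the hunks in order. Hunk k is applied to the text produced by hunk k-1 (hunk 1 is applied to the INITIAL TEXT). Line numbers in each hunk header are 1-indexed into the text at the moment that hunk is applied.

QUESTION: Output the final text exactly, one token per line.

Answer: fbr
zkfs
drl
chq
dxswa
yqo
tku
iyibn
blii
qxgv
byt
hvu
bgk

Derivation:
Hunk 1: at line 2 remove [ffo,tev] add [bex,nszzd,ewmk] -> 10 lines: fbr zkfs bex nszzd ewmk dnljs ezwb iublc zhja bgk
Hunk 2: at line 6 remove [ezwb,iublc,zhja] add [dynar,hvu] -> 9 lines: fbr zkfs bex nszzd ewmk dnljs dynar hvu bgk
Hunk 3: at line 2 remove [bex,nszzd,ewmk] add [drl] -> 7 lines: fbr zkfs drl dnljs dynar hvu bgk
Hunk 4: at line 2 remove [dnljs] add [fymdg,mpy,nzim] -> 9 lines: fbr zkfs drl fymdg mpy nzim dynar hvu bgk
Hunk 5: at line 3 remove [mpy,nzim,dynar] add [blii,qxgv,byt] -> 9 lines: fbr zkfs drl fymdg blii qxgv byt hvu bgk
Hunk 6: at line 2 remove [fymdg] add [dbuh,tku,iyibn] -> 11 lines: fbr zkfs drl dbuh tku iyibn blii qxgv byt hvu bgk
Hunk 7: at line 3 remove [dbuh] add [chq,dxswa,yqo] -> 13 lines: fbr zkfs drl chq dxswa yqo tku iyibn blii qxgv byt hvu bgk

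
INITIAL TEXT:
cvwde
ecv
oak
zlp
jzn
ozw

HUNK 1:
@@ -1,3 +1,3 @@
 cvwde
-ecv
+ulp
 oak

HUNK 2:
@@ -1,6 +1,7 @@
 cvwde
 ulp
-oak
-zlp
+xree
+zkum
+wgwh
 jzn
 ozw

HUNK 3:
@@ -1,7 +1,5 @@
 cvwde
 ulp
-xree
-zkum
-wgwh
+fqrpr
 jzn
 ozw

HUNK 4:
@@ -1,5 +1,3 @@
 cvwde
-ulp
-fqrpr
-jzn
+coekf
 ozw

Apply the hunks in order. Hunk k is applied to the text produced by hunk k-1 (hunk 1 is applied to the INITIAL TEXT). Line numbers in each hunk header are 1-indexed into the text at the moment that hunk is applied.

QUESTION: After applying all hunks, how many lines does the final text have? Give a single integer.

Answer: 3

Derivation:
Hunk 1: at line 1 remove [ecv] add [ulp] -> 6 lines: cvwde ulp oak zlp jzn ozw
Hunk 2: at line 1 remove [oak,zlp] add [xree,zkum,wgwh] -> 7 lines: cvwde ulp xree zkum wgwh jzn ozw
Hunk 3: at line 1 remove [xree,zkum,wgwh] add [fqrpr] -> 5 lines: cvwde ulp fqrpr jzn ozw
Hunk 4: at line 1 remove [ulp,fqrpr,jzn] add [coekf] -> 3 lines: cvwde coekf ozw
Final line count: 3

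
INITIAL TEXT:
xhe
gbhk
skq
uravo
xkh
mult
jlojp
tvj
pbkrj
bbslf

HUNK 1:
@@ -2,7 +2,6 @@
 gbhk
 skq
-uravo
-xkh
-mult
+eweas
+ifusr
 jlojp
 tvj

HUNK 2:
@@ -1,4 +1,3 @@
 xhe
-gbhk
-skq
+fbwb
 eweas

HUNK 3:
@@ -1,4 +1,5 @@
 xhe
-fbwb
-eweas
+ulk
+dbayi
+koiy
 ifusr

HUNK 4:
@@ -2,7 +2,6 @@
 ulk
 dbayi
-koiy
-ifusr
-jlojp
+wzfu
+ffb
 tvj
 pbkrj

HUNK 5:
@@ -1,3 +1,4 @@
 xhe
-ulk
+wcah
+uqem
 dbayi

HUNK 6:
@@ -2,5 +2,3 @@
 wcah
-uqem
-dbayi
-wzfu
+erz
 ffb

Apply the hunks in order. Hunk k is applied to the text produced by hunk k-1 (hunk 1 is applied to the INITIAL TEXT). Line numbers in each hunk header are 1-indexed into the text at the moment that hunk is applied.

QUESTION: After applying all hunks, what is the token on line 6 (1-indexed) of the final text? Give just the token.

Answer: pbkrj

Derivation:
Hunk 1: at line 2 remove [uravo,xkh,mult] add [eweas,ifusr] -> 9 lines: xhe gbhk skq eweas ifusr jlojp tvj pbkrj bbslf
Hunk 2: at line 1 remove [gbhk,skq] add [fbwb] -> 8 lines: xhe fbwb eweas ifusr jlojp tvj pbkrj bbslf
Hunk 3: at line 1 remove [fbwb,eweas] add [ulk,dbayi,koiy] -> 9 lines: xhe ulk dbayi koiy ifusr jlojp tvj pbkrj bbslf
Hunk 4: at line 2 remove [koiy,ifusr,jlojp] add [wzfu,ffb] -> 8 lines: xhe ulk dbayi wzfu ffb tvj pbkrj bbslf
Hunk 5: at line 1 remove [ulk] add [wcah,uqem] -> 9 lines: xhe wcah uqem dbayi wzfu ffb tvj pbkrj bbslf
Hunk 6: at line 2 remove [uqem,dbayi,wzfu] add [erz] -> 7 lines: xhe wcah erz ffb tvj pbkrj bbslf
Final line 6: pbkrj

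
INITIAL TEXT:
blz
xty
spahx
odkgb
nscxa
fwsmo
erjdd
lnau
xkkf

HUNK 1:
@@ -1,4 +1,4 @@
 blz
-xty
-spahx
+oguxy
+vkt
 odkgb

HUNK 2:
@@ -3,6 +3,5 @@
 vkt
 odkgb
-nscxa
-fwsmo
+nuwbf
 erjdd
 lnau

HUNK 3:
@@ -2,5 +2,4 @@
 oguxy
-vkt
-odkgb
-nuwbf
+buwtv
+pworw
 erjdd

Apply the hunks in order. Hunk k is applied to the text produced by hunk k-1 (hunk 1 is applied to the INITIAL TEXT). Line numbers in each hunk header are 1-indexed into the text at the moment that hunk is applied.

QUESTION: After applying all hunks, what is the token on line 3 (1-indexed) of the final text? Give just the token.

Answer: buwtv

Derivation:
Hunk 1: at line 1 remove [xty,spahx] add [oguxy,vkt] -> 9 lines: blz oguxy vkt odkgb nscxa fwsmo erjdd lnau xkkf
Hunk 2: at line 3 remove [nscxa,fwsmo] add [nuwbf] -> 8 lines: blz oguxy vkt odkgb nuwbf erjdd lnau xkkf
Hunk 3: at line 2 remove [vkt,odkgb,nuwbf] add [buwtv,pworw] -> 7 lines: blz oguxy buwtv pworw erjdd lnau xkkf
Final line 3: buwtv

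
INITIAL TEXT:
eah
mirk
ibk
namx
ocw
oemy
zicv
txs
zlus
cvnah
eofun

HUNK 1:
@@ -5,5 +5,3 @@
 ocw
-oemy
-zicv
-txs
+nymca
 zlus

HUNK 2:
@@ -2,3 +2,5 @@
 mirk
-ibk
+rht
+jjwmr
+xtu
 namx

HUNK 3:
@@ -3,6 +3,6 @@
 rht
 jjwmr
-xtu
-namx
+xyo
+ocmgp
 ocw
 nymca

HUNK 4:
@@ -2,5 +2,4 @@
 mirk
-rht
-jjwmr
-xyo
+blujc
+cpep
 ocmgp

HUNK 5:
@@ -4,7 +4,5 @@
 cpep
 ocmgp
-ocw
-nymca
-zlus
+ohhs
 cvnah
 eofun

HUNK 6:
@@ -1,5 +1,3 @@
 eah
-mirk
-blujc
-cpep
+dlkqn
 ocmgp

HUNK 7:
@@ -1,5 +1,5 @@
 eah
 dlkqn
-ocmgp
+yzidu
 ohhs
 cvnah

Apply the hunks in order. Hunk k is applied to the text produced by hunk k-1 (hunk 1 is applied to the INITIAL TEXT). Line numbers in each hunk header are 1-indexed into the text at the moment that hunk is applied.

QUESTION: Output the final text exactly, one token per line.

Answer: eah
dlkqn
yzidu
ohhs
cvnah
eofun

Derivation:
Hunk 1: at line 5 remove [oemy,zicv,txs] add [nymca] -> 9 lines: eah mirk ibk namx ocw nymca zlus cvnah eofun
Hunk 2: at line 2 remove [ibk] add [rht,jjwmr,xtu] -> 11 lines: eah mirk rht jjwmr xtu namx ocw nymca zlus cvnah eofun
Hunk 3: at line 3 remove [xtu,namx] add [xyo,ocmgp] -> 11 lines: eah mirk rht jjwmr xyo ocmgp ocw nymca zlus cvnah eofun
Hunk 4: at line 2 remove [rht,jjwmr,xyo] add [blujc,cpep] -> 10 lines: eah mirk blujc cpep ocmgp ocw nymca zlus cvnah eofun
Hunk 5: at line 4 remove [ocw,nymca,zlus] add [ohhs] -> 8 lines: eah mirk blujc cpep ocmgp ohhs cvnah eofun
Hunk 6: at line 1 remove [mirk,blujc,cpep] add [dlkqn] -> 6 lines: eah dlkqn ocmgp ohhs cvnah eofun
Hunk 7: at line 1 remove [ocmgp] add [yzidu] -> 6 lines: eah dlkqn yzidu ohhs cvnah eofun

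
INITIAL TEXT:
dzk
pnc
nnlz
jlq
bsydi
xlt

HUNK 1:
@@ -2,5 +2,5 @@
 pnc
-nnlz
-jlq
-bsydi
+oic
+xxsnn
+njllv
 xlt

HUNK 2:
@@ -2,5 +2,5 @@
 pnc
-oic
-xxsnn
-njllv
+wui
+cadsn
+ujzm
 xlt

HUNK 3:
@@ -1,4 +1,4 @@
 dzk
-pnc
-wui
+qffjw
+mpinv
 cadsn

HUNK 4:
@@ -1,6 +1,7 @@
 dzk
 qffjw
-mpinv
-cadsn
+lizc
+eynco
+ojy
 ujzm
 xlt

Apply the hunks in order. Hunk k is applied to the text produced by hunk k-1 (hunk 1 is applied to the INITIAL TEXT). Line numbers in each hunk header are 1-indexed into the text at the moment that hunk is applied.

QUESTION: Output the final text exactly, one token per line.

Answer: dzk
qffjw
lizc
eynco
ojy
ujzm
xlt

Derivation:
Hunk 1: at line 2 remove [nnlz,jlq,bsydi] add [oic,xxsnn,njllv] -> 6 lines: dzk pnc oic xxsnn njllv xlt
Hunk 2: at line 2 remove [oic,xxsnn,njllv] add [wui,cadsn,ujzm] -> 6 lines: dzk pnc wui cadsn ujzm xlt
Hunk 3: at line 1 remove [pnc,wui] add [qffjw,mpinv] -> 6 lines: dzk qffjw mpinv cadsn ujzm xlt
Hunk 4: at line 1 remove [mpinv,cadsn] add [lizc,eynco,ojy] -> 7 lines: dzk qffjw lizc eynco ojy ujzm xlt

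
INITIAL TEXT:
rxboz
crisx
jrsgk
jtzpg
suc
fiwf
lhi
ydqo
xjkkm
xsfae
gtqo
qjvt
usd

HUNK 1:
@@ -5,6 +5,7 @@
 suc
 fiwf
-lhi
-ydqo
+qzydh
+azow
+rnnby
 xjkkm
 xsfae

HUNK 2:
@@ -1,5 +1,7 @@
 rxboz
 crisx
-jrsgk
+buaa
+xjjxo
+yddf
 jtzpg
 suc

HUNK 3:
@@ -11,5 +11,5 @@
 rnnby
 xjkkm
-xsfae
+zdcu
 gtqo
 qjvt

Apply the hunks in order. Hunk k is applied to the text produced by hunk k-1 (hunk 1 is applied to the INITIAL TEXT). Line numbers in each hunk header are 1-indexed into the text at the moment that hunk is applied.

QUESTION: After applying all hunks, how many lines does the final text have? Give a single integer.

Answer: 16

Derivation:
Hunk 1: at line 5 remove [lhi,ydqo] add [qzydh,azow,rnnby] -> 14 lines: rxboz crisx jrsgk jtzpg suc fiwf qzydh azow rnnby xjkkm xsfae gtqo qjvt usd
Hunk 2: at line 1 remove [jrsgk] add [buaa,xjjxo,yddf] -> 16 lines: rxboz crisx buaa xjjxo yddf jtzpg suc fiwf qzydh azow rnnby xjkkm xsfae gtqo qjvt usd
Hunk 3: at line 11 remove [xsfae] add [zdcu] -> 16 lines: rxboz crisx buaa xjjxo yddf jtzpg suc fiwf qzydh azow rnnby xjkkm zdcu gtqo qjvt usd
Final line count: 16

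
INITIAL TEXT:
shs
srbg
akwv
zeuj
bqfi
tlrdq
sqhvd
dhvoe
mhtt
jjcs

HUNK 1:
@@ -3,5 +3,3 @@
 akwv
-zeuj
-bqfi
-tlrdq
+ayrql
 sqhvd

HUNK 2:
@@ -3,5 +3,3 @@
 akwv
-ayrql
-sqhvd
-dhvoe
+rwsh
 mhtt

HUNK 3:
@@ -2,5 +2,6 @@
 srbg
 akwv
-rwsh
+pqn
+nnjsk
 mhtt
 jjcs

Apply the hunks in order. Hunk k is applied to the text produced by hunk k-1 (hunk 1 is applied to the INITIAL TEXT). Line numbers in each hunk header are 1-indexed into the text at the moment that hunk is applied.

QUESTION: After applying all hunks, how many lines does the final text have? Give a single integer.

Answer: 7

Derivation:
Hunk 1: at line 3 remove [zeuj,bqfi,tlrdq] add [ayrql] -> 8 lines: shs srbg akwv ayrql sqhvd dhvoe mhtt jjcs
Hunk 2: at line 3 remove [ayrql,sqhvd,dhvoe] add [rwsh] -> 6 lines: shs srbg akwv rwsh mhtt jjcs
Hunk 3: at line 2 remove [rwsh] add [pqn,nnjsk] -> 7 lines: shs srbg akwv pqn nnjsk mhtt jjcs
Final line count: 7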